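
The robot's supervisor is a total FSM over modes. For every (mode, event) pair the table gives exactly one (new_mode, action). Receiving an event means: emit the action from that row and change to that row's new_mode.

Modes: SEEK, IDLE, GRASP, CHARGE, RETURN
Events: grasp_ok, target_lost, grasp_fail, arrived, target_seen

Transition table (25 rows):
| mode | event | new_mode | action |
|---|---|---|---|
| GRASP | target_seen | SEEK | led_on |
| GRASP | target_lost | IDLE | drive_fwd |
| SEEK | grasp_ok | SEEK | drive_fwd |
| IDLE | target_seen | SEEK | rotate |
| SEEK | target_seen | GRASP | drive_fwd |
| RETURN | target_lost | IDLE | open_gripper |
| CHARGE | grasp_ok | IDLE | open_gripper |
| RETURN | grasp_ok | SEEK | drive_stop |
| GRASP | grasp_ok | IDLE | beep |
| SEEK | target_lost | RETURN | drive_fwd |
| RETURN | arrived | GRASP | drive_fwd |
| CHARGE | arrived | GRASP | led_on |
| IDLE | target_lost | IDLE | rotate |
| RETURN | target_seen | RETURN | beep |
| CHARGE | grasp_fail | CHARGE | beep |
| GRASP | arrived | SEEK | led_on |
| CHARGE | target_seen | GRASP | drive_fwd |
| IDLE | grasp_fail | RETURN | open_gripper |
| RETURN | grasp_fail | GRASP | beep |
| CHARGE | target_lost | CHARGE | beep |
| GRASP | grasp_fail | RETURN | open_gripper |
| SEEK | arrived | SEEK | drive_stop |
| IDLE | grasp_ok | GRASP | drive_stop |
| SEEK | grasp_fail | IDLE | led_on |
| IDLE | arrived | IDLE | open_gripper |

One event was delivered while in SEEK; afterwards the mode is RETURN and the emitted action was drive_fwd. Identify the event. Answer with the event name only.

target_lost

try grasp_ok: (SEEK, grasp_ok) → (SEEK, drive_fwd)
try target_lost: (SEEK, target_lost) → (RETURN, drive_fwd)  ← matches
try grasp_fail: (SEEK, grasp_fail) → (IDLE, led_on)
try arrived: (SEEK, arrived) → (SEEK, drive_stop)
try target_seen: (SEEK, target_seen) → (GRASP, drive_fwd)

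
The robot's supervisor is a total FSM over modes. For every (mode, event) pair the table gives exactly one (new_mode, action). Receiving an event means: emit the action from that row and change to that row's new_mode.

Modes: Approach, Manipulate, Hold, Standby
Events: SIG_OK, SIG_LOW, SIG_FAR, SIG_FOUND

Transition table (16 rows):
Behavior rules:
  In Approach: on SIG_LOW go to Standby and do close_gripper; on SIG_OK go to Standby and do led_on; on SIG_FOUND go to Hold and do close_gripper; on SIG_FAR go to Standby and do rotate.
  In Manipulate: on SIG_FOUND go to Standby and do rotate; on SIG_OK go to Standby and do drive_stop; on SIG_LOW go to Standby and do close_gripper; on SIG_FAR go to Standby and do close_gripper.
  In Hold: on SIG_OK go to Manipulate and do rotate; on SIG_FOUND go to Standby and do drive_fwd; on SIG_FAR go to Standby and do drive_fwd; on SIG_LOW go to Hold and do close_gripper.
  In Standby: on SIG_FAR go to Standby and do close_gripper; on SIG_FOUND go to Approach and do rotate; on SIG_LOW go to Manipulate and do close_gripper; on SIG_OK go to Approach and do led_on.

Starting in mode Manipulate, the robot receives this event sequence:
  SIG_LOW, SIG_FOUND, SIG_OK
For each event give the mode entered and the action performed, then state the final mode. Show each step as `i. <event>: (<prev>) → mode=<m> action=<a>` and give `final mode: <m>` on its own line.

final mode: Standby

1. SIG_LOW: (Manipulate) → mode=Standby action=close_gripper
2. SIG_FOUND: (Standby) → mode=Approach action=rotate
3. SIG_OK: (Approach) → mode=Standby action=led_on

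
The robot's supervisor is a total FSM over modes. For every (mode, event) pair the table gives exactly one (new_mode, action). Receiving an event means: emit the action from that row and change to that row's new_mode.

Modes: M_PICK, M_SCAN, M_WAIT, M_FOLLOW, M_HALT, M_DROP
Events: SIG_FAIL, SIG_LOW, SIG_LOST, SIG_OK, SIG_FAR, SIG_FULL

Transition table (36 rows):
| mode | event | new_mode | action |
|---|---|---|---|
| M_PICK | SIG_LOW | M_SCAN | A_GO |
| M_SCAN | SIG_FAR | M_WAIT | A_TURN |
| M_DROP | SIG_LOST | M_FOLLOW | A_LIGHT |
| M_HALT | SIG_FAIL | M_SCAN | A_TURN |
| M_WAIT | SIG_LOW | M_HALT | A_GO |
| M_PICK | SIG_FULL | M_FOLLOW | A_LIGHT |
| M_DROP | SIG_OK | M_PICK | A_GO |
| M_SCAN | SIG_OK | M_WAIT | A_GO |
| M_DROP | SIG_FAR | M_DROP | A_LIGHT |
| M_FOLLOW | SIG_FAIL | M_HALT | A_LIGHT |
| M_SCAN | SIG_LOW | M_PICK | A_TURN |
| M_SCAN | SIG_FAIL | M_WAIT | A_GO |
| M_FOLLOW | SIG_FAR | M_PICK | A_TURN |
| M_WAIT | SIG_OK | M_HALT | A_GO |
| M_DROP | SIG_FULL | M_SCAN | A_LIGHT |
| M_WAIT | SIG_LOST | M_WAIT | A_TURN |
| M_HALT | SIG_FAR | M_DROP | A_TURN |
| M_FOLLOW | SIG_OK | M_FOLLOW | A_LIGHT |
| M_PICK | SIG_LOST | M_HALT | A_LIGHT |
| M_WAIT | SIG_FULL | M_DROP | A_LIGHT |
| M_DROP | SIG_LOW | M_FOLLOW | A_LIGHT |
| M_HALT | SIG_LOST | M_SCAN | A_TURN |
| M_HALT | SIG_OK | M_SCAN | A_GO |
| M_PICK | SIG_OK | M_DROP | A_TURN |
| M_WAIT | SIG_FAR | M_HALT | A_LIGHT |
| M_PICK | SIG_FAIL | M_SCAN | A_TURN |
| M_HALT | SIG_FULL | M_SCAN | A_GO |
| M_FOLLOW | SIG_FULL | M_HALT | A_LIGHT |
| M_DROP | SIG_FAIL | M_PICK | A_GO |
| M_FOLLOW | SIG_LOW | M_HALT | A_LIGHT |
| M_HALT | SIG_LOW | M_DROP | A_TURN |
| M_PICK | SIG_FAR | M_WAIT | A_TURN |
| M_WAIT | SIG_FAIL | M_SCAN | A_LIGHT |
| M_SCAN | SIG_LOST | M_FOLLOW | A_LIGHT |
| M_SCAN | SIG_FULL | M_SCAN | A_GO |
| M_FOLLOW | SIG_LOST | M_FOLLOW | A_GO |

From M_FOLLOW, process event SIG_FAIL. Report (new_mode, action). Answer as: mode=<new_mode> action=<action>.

current mode = M_FOLLOW; filter table to that mode:
  (M_FOLLOW, SIG_FAIL) → (M_HALT, A_LIGHT)  ← event matches
  (M_FOLLOW, SIG_FAR) → (M_PICK, A_TURN)
  (M_FOLLOW, SIG_OK) → (M_FOLLOW, A_LIGHT)
  (M_FOLLOW, SIG_FULL) → (M_HALT, A_LIGHT)
  (M_FOLLOW, SIG_LOW) → (M_HALT, A_LIGHT)
  (M_FOLLOW, SIG_LOST) → (M_FOLLOW, A_GO)
event = SIG_FAIL selects (M_HALT, A_LIGHT)

mode=M_HALT action=A_LIGHT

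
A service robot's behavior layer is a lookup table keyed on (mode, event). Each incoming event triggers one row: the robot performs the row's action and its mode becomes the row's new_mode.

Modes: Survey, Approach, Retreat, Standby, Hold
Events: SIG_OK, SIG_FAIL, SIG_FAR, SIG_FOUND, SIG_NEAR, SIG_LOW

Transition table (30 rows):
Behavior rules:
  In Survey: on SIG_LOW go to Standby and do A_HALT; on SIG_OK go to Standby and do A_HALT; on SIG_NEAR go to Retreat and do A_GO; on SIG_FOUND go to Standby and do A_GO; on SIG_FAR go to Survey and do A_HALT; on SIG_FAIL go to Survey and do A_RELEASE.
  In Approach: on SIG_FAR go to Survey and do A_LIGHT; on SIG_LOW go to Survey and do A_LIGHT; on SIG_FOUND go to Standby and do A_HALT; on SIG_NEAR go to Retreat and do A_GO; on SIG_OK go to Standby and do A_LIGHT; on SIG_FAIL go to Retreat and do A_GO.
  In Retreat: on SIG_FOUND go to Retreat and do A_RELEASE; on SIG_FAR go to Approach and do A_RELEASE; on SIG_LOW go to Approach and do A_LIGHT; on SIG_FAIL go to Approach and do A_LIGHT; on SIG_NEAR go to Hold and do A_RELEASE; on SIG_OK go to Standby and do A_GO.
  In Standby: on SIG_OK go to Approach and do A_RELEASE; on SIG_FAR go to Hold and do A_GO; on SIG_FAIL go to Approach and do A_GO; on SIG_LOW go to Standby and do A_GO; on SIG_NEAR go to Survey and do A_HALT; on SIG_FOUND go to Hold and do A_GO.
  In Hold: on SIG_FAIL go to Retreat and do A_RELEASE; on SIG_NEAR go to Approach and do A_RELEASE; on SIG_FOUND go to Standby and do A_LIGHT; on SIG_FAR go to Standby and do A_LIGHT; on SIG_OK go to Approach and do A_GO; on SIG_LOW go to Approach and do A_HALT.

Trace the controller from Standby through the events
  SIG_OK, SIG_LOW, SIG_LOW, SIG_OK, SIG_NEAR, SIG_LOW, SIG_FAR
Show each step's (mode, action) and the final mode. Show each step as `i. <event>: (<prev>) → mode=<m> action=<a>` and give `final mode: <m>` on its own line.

final mode: Survey

1. SIG_OK: (Standby) → mode=Approach action=A_RELEASE
2. SIG_LOW: (Approach) → mode=Survey action=A_LIGHT
3. SIG_LOW: (Survey) → mode=Standby action=A_HALT
4. SIG_OK: (Standby) → mode=Approach action=A_RELEASE
5. SIG_NEAR: (Approach) → mode=Retreat action=A_GO
6. SIG_LOW: (Retreat) → mode=Approach action=A_LIGHT
7. SIG_FAR: (Approach) → mode=Survey action=A_LIGHT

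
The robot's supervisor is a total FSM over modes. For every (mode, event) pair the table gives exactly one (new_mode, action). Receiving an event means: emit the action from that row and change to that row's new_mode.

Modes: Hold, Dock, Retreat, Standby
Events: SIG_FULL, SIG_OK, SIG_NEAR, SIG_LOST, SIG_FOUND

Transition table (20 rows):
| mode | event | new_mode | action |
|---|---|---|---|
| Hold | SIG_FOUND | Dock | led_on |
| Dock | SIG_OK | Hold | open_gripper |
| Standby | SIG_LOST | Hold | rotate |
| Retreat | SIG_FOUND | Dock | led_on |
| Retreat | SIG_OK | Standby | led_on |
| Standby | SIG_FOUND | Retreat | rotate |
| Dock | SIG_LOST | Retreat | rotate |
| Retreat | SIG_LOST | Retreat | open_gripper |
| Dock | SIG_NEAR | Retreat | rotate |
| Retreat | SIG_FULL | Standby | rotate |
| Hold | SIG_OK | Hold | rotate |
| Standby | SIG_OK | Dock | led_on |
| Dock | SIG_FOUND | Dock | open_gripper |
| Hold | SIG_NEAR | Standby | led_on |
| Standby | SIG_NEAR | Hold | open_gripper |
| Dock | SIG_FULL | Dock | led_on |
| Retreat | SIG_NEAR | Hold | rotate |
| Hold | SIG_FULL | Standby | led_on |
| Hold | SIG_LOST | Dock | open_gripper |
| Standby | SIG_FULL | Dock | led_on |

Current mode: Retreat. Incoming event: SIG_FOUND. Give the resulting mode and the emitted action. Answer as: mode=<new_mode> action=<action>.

mode=Dock action=led_on

current mode = Retreat; filter table to that mode:
  (Retreat, SIG_FOUND) → (Dock, led_on)  ← event matches
  (Retreat, SIG_OK) → (Standby, led_on)
  (Retreat, SIG_LOST) → (Retreat, open_gripper)
  (Retreat, SIG_FULL) → (Standby, rotate)
  (Retreat, SIG_NEAR) → (Hold, rotate)
event = SIG_FOUND selects (Dock, led_on)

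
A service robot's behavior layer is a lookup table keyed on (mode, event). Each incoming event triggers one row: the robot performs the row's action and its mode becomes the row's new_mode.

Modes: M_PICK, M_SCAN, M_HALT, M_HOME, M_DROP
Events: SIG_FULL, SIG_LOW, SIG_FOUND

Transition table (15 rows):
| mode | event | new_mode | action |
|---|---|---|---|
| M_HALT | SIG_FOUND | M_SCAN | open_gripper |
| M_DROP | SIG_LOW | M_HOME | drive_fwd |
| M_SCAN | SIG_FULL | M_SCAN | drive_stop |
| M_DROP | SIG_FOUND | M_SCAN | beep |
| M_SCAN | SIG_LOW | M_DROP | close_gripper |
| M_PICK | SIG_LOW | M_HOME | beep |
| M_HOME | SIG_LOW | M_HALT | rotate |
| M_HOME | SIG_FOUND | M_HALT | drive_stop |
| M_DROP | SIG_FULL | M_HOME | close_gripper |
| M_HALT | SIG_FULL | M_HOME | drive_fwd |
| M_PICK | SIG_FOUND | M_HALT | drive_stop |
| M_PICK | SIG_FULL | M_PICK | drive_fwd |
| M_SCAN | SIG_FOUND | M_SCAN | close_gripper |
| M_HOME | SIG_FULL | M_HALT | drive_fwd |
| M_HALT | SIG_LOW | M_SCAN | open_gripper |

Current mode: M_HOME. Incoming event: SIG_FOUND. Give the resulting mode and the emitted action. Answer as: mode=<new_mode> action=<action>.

mode=M_HALT action=drive_stop

current mode = M_HOME; filter table to that mode:
  (M_HOME, SIG_LOW) → (M_HALT, rotate)
  (M_HOME, SIG_FOUND) → (M_HALT, drive_stop)  ← event matches
  (M_HOME, SIG_FULL) → (M_HALT, drive_fwd)
event = SIG_FOUND selects (M_HALT, drive_stop)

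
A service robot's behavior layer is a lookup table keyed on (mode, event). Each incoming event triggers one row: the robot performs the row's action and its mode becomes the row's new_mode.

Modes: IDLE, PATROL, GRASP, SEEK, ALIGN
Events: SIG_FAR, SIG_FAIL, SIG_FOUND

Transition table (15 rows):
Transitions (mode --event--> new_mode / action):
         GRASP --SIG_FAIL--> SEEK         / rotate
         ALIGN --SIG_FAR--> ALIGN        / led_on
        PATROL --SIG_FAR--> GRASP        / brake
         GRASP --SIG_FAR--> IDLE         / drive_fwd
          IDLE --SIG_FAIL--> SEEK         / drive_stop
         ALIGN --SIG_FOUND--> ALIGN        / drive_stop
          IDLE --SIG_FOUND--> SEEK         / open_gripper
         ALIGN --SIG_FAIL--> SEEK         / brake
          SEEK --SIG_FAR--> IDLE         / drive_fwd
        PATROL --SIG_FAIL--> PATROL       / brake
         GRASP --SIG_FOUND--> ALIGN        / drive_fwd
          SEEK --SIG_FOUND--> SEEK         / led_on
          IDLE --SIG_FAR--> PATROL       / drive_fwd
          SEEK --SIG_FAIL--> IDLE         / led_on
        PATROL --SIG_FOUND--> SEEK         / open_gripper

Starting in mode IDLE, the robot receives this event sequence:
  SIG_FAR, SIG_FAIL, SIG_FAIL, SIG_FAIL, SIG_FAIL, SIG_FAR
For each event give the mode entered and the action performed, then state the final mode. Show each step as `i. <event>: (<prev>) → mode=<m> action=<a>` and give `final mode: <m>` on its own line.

final mode: GRASP

1. SIG_FAR: (IDLE) → mode=PATROL action=drive_fwd
2. SIG_FAIL: (PATROL) → mode=PATROL action=brake
3. SIG_FAIL: (PATROL) → mode=PATROL action=brake
4. SIG_FAIL: (PATROL) → mode=PATROL action=brake
5. SIG_FAIL: (PATROL) → mode=PATROL action=brake
6. SIG_FAR: (PATROL) → mode=GRASP action=brake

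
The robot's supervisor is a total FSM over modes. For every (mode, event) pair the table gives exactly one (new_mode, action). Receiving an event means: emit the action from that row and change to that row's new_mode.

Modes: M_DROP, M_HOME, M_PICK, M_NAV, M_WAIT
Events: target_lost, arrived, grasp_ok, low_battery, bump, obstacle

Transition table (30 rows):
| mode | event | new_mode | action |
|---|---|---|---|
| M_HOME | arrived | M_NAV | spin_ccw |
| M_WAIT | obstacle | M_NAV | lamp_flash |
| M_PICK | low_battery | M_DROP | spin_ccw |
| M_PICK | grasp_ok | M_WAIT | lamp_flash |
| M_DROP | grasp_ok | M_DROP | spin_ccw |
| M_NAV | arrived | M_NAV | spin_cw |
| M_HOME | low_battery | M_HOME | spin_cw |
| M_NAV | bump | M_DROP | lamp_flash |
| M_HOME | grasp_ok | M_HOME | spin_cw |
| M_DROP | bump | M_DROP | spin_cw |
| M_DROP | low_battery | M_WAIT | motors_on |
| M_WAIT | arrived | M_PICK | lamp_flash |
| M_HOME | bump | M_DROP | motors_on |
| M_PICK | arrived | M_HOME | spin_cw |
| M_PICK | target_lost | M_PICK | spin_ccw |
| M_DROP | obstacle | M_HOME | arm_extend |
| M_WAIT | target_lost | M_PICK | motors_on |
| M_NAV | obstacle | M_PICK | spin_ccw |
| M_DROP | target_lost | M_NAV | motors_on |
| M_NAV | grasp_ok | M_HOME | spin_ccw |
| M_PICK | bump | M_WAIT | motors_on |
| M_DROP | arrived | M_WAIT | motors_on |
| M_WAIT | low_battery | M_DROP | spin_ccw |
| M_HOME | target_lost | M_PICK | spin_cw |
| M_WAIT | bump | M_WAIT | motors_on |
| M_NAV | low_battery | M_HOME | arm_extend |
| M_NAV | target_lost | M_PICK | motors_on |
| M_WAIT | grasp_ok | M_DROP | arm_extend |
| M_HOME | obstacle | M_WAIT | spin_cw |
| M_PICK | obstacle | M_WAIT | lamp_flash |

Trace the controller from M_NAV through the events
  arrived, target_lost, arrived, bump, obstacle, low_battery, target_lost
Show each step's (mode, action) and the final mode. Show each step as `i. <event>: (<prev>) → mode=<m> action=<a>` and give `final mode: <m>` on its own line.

final mode: M_PICK

1. arrived: (M_NAV) → mode=M_NAV action=spin_cw
2. target_lost: (M_NAV) → mode=M_PICK action=motors_on
3. arrived: (M_PICK) → mode=M_HOME action=spin_cw
4. bump: (M_HOME) → mode=M_DROP action=motors_on
5. obstacle: (M_DROP) → mode=M_HOME action=arm_extend
6. low_battery: (M_HOME) → mode=M_HOME action=spin_cw
7. target_lost: (M_HOME) → mode=M_PICK action=spin_cw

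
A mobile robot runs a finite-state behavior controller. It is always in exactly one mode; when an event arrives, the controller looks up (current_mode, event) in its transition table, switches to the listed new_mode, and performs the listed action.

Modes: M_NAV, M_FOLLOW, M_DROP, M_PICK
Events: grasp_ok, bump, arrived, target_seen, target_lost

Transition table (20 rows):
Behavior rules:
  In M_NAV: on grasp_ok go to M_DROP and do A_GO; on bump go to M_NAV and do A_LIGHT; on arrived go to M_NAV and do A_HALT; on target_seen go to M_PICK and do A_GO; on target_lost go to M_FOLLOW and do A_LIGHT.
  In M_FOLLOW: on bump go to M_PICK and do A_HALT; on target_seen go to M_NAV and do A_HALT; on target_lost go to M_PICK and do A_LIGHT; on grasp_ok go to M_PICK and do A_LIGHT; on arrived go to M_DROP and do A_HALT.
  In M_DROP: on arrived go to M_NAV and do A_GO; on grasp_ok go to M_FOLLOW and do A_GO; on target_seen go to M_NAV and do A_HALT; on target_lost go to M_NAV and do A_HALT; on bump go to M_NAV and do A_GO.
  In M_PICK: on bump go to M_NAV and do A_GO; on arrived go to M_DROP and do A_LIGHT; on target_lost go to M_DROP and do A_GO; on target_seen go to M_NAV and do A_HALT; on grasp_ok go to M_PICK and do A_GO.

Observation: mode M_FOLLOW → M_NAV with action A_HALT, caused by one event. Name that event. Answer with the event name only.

try grasp_ok: (M_FOLLOW, grasp_ok) → (M_PICK, A_LIGHT)
try bump: (M_FOLLOW, bump) → (M_PICK, A_HALT)
try arrived: (M_FOLLOW, arrived) → (M_DROP, A_HALT)
try target_seen: (M_FOLLOW, target_seen) → (M_NAV, A_HALT)  ← matches
try target_lost: (M_FOLLOW, target_lost) → (M_PICK, A_LIGHT)

target_seen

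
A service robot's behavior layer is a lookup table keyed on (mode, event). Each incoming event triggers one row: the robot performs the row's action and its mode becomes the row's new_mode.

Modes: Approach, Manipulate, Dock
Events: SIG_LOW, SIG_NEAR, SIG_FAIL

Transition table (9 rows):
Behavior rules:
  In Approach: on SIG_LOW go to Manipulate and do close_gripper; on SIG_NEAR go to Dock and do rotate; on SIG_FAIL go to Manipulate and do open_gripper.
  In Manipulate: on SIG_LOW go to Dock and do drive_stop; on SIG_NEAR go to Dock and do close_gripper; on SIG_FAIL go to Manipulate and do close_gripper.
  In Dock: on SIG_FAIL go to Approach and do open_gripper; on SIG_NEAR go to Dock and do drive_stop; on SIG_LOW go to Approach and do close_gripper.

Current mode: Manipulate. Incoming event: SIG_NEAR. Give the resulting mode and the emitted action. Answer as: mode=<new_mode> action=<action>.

current mode = Manipulate; filter table to that mode:
  (Manipulate, SIG_LOW) → (Dock, drive_stop)
  (Manipulate, SIG_NEAR) → (Dock, close_gripper)  ← event matches
  (Manipulate, SIG_FAIL) → (Manipulate, close_gripper)
event = SIG_NEAR selects (Dock, close_gripper)

mode=Dock action=close_gripper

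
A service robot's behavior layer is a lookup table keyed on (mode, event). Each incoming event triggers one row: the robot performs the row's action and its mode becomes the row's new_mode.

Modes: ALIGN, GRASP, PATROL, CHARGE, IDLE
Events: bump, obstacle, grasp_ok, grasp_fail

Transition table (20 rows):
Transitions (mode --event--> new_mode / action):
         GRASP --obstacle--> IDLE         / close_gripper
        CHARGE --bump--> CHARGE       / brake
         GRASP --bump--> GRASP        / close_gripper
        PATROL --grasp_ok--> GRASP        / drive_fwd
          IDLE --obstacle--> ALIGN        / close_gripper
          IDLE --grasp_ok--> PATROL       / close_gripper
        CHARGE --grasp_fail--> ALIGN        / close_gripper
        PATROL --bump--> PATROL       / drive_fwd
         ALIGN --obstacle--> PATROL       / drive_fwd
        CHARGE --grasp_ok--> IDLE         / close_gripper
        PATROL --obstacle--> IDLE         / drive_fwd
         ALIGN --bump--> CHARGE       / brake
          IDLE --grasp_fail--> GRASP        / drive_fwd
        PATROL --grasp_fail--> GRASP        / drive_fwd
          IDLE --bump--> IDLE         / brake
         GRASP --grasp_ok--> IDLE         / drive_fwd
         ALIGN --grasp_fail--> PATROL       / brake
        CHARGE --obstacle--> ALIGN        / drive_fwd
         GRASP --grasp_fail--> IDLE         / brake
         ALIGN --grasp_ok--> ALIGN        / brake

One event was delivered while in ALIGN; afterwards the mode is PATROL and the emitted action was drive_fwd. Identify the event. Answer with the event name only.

obstacle

try bump: (ALIGN, bump) → (CHARGE, brake)
try obstacle: (ALIGN, obstacle) → (PATROL, drive_fwd)  ← matches
try grasp_ok: (ALIGN, grasp_ok) → (ALIGN, brake)
try grasp_fail: (ALIGN, grasp_fail) → (PATROL, brake)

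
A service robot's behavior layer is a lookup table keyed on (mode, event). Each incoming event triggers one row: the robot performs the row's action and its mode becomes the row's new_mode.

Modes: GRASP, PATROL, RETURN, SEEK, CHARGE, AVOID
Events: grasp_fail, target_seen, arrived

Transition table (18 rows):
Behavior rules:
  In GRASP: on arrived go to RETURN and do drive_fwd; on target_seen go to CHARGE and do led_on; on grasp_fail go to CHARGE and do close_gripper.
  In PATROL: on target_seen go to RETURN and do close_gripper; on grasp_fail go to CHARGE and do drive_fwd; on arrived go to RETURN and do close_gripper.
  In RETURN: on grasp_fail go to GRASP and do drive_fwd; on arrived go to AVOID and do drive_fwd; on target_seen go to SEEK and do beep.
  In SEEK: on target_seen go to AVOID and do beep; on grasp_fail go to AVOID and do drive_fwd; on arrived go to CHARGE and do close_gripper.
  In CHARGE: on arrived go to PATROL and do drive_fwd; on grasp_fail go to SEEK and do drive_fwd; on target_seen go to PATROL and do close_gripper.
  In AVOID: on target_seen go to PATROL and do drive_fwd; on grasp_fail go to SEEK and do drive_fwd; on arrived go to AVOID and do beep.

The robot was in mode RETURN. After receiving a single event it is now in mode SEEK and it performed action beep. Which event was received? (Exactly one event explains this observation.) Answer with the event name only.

try grasp_fail: (RETURN, grasp_fail) → (GRASP, drive_fwd)
try target_seen: (RETURN, target_seen) → (SEEK, beep)  ← matches
try arrived: (RETURN, arrived) → (AVOID, drive_fwd)

target_seen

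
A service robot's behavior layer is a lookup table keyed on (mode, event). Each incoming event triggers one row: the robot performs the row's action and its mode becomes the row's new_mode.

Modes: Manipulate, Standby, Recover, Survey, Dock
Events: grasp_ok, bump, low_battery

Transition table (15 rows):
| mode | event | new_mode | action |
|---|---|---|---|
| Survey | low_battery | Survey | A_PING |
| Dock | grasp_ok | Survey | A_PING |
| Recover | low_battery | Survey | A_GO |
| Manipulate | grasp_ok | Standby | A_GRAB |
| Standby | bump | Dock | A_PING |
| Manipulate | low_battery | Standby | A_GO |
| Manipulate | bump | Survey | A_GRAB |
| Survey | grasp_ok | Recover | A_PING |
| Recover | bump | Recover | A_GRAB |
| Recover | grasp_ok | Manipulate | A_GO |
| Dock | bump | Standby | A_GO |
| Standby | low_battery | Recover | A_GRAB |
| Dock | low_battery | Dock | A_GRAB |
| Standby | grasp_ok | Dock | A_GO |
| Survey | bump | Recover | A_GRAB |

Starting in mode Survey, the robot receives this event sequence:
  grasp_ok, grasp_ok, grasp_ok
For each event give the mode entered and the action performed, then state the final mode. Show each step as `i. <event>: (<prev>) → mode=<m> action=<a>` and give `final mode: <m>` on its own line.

1. grasp_ok: (Survey) → mode=Recover action=A_PING
2. grasp_ok: (Recover) → mode=Manipulate action=A_GO
3. grasp_ok: (Manipulate) → mode=Standby action=A_GRAB

final mode: Standby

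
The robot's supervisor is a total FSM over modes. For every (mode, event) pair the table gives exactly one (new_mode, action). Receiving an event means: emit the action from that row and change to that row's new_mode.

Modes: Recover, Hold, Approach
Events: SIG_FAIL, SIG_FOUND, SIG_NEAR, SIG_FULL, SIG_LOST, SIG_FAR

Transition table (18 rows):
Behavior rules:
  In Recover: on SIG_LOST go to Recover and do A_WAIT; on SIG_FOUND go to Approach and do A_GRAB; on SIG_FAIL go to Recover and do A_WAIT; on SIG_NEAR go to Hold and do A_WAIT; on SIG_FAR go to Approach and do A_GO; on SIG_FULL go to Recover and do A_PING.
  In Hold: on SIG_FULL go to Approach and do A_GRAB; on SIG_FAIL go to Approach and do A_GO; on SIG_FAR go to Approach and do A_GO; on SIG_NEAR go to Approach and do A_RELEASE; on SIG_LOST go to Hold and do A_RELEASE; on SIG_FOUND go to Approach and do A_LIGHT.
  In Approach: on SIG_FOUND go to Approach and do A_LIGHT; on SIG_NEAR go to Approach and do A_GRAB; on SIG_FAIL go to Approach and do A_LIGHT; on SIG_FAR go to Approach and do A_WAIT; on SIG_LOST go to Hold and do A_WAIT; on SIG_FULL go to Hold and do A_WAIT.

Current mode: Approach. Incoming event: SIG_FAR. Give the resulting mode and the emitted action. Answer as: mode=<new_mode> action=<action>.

mode=Approach action=A_WAIT

current mode = Approach; filter table to that mode:
  (Approach, SIG_FOUND) → (Approach, A_LIGHT)
  (Approach, SIG_NEAR) → (Approach, A_GRAB)
  (Approach, SIG_FAIL) → (Approach, A_LIGHT)
  (Approach, SIG_FAR) → (Approach, A_WAIT)  ← event matches
  (Approach, SIG_LOST) → (Hold, A_WAIT)
  (Approach, SIG_FULL) → (Hold, A_WAIT)
event = SIG_FAR selects (Approach, A_WAIT)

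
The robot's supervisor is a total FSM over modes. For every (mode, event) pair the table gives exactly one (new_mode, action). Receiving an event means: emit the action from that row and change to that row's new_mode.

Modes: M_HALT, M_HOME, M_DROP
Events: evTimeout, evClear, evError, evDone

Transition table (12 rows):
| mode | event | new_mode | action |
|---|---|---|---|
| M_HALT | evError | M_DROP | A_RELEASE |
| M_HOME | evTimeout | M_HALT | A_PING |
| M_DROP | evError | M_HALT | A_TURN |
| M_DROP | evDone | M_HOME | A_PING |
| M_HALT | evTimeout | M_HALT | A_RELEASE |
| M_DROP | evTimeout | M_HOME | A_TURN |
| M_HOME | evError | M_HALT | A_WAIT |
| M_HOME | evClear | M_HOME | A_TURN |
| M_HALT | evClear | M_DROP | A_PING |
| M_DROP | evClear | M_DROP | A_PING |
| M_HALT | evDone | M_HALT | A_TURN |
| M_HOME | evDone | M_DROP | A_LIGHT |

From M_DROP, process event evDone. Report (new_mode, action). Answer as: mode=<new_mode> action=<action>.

current mode = M_DROP; filter table to that mode:
  (M_DROP, evError) → (M_HALT, A_TURN)
  (M_DROP, evDone) → (M_HOME, A_PING)  ← event matches
  (M_DROP, evTimeout) → (M_HOME, A_TURN)
  (M_DROP, evClear) → (M_DROP, A_PING)
event = evDone selects (M_HOME, A_PING)

mode=M_HOME action=A_PING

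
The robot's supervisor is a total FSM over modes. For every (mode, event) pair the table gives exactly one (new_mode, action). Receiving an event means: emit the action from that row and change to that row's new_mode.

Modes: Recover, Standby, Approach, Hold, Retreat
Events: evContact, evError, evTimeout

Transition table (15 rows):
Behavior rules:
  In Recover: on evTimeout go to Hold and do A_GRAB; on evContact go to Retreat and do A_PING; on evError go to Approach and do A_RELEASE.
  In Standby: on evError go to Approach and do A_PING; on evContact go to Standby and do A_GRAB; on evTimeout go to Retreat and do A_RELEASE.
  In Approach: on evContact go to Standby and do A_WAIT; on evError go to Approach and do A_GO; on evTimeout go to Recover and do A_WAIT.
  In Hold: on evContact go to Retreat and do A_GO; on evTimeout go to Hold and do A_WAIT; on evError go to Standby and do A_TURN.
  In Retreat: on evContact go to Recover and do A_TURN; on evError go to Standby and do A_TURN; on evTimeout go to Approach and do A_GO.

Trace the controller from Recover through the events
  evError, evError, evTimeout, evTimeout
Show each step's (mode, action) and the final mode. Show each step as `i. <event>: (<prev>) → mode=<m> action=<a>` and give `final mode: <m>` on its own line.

1. evError: (Recover) → mode=Approach action=A_RELEASE
2. evError: (Approach) → mode=Approach action=A_GO
3. evTimeout: (Approach) → mode=Recover action=A_WAIT
4. evTimeout: (Recover) → mode=Hold action=A_GRAB

final mode: Hold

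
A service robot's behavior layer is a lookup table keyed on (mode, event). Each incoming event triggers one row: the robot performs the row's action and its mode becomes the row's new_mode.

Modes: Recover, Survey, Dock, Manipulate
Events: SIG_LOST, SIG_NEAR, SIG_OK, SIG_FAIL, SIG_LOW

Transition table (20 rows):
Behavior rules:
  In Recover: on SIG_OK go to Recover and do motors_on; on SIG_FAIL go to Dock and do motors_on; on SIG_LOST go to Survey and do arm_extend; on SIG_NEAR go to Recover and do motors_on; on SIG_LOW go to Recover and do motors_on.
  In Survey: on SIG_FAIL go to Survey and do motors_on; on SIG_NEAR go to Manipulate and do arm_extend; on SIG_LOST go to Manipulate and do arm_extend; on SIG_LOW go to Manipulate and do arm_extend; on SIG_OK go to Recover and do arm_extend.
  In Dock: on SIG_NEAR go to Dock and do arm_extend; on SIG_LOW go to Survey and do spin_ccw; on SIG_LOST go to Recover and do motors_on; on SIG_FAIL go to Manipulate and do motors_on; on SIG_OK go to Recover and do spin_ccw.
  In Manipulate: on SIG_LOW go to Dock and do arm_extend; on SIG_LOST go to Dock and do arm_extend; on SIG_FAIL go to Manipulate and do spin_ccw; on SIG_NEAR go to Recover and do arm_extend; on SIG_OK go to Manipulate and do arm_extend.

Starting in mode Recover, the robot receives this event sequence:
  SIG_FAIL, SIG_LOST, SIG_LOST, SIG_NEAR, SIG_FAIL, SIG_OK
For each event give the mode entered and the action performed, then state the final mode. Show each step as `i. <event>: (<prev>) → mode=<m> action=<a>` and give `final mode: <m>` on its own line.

final mode: Manipulate

1. SIG_FAIL: (Recover) → mode=Dock action=motors_on
2. SIG_LOST: (Dock) → mode=Recover action=motors_on
3. SIG_LOST: (Recover) → mode=Survey action=arm_extend
4. SIG_NEAR: (Survey) → mode=Manipulate action=arm_extend
5. SIG_FAIL: (Manipulate) → mode=Manipulate action=spin_ccw
6. SIG_OK: (Manipulate) → mode=Manipulate action=arm_extend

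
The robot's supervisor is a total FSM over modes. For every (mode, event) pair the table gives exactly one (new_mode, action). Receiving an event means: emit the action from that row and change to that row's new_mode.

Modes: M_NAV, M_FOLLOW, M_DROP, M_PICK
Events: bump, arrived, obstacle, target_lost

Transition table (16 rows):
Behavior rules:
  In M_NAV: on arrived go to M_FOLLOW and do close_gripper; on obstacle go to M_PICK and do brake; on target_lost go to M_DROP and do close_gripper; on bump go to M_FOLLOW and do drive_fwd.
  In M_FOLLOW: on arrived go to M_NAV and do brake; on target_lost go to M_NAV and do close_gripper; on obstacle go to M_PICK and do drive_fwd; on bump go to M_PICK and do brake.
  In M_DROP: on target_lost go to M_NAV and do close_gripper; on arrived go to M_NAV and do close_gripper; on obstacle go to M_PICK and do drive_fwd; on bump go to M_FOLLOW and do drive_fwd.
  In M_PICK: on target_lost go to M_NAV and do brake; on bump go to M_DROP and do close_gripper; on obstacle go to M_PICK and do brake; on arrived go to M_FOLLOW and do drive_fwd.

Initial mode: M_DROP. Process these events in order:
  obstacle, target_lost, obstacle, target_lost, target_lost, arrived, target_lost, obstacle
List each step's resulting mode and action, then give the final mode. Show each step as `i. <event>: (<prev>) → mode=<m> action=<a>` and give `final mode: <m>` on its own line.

final mode: M_PICK

1. obstacle: (M_DROP) → mode=M_PICK action=drive_fwd
2. target_lost: (M_PICK) → mode=M_NAV action=brake
3. obstacle: (M_NAV) → mode=M_PICK action=brake
4. target_lost: (M_PICK) → mode=M_NAV action=brake
5. target_lost: (M_NAV) → mode=M_DROP action=close_gripper
6. arrived: (M_DROP) → mode=M_NAV action=close_gripper
7. target_lost: (M_NAV) → mode=M_DROP action=close_gripper
8. obstacle: (M_DROP) → mode=M_PICK action=drive_fwd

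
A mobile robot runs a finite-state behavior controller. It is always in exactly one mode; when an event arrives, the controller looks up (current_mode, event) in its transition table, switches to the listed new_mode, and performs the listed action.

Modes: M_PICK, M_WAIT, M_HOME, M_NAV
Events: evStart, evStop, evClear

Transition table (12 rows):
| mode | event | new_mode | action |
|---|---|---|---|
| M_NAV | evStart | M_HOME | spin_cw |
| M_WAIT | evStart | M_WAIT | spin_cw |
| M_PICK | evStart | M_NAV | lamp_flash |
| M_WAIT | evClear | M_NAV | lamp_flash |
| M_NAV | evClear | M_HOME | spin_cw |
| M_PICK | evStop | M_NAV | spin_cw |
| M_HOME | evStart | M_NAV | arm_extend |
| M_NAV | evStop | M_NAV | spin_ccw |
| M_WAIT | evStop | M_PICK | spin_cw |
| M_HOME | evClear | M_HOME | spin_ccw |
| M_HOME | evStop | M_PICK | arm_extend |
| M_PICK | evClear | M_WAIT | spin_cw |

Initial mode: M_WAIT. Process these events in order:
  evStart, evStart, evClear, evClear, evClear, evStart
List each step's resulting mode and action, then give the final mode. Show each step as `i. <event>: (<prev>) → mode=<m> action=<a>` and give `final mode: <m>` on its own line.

1. evStart: (M_WAIT) → mode=M_WAIT action=spin_cw
2. evStart: (M_WAIT) → mode=M_WAIT action=spin_cw
3. evClear: (M_WAIT) → mode=M_NAV action=lamp_flash
4. evClear: (M_NAV) → mode=M_HOME action=spin_cw
5. evClear: (M_HOME) → mode=M_HOME action=spin_ccw
6. evStart: (M_HOME) → mode=M_NAV action=arm_extend

final mode: M_NAV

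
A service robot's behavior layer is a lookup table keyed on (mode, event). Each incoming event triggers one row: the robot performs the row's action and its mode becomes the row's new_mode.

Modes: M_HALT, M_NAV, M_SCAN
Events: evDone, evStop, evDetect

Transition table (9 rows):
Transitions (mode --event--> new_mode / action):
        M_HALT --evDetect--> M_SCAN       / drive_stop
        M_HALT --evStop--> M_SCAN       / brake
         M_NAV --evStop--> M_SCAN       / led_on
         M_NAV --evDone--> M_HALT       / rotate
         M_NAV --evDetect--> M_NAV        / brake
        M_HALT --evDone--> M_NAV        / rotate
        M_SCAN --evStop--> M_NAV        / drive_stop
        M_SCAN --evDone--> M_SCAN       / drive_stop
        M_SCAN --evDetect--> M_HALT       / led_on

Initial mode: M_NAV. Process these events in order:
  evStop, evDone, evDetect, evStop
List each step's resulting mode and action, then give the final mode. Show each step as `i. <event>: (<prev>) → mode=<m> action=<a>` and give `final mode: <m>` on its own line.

1. evStop: (M_NAV) → mode=M_SCAN action=led_on
2. evDone: (M_SCAN) → mode=M_SCAN action=drive_stop
3. evDetect: (M_SCAN) → mode=M_HALT action=led_on
4. evStop: (M_HALT) → mode=M_SCAN action=brake

final mode: M_SCAN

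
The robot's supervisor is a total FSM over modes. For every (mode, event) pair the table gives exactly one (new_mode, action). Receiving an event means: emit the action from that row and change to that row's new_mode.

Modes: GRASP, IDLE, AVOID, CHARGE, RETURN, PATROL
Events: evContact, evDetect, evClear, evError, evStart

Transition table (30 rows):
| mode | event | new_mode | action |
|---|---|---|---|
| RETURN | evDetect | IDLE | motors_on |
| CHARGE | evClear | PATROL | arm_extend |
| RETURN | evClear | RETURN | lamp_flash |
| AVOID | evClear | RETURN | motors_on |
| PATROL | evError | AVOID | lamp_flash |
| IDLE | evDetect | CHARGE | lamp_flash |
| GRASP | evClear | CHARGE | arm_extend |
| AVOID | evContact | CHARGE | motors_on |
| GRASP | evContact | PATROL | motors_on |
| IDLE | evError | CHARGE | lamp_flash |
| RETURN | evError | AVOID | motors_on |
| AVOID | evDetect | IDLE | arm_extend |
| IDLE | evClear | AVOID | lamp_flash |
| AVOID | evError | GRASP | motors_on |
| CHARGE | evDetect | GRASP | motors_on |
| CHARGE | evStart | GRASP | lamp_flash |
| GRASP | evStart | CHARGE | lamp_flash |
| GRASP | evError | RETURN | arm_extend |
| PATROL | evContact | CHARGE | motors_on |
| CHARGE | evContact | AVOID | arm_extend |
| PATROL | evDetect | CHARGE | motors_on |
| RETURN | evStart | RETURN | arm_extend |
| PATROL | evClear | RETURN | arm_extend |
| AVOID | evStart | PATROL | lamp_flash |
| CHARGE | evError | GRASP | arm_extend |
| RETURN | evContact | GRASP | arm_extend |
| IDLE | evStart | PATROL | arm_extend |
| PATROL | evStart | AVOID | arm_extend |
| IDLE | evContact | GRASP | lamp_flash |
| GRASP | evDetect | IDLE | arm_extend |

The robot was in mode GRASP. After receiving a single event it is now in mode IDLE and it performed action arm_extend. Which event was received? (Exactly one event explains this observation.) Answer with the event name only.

try evContact: (GRASP, evContact) → (PATROL, motors_on)
try evDetect: (GRASP, evDetect) → (IDLE, arm_extend)  ← matches
try evClear: (GRASP, evClear) → (CHARGE, arm_extend)
try evError: (GRASP, evError) → (RETURN, arm_extend)
try evStart: (GRASP, evStart) → (CHARGE, lamp_flash)

evDetect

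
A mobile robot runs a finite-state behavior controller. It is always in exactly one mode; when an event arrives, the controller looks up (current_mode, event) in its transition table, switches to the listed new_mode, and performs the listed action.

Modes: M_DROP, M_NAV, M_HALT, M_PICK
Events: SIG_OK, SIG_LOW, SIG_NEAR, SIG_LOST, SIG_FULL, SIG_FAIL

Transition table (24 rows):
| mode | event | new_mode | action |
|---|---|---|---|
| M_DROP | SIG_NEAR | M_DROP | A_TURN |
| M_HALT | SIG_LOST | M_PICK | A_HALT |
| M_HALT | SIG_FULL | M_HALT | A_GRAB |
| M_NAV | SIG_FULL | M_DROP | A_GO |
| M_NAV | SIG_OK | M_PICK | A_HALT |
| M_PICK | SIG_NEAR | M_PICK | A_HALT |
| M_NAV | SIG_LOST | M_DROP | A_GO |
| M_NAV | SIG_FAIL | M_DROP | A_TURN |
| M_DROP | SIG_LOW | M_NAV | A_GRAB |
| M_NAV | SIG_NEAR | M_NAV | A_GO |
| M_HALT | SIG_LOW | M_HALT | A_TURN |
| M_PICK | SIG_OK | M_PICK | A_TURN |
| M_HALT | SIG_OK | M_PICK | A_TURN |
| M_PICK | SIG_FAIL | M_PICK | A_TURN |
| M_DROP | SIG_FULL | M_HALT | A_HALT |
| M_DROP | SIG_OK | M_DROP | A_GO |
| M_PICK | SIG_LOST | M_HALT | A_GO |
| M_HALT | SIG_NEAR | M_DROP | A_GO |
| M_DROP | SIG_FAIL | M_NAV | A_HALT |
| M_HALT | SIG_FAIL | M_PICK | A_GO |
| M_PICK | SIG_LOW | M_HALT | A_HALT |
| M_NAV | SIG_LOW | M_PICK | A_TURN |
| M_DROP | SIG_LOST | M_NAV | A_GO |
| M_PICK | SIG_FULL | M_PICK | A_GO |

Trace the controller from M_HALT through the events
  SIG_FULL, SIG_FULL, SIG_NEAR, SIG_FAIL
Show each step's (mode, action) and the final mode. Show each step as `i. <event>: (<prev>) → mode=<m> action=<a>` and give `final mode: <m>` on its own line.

1. SIG_FULL: (M_HALT) → mode=M_HALT action=A_GRAB
2. SIG_FULL: (M_HALT) → mode=M_HALT action=A_GRAB
3. SIG_NEAR: (M_HALT) → mode=M_DROP action=A_GO
4. SIG_FAIL: (M_DROP) → mode=M_NAV action=A_HALT

final mode: M_NAV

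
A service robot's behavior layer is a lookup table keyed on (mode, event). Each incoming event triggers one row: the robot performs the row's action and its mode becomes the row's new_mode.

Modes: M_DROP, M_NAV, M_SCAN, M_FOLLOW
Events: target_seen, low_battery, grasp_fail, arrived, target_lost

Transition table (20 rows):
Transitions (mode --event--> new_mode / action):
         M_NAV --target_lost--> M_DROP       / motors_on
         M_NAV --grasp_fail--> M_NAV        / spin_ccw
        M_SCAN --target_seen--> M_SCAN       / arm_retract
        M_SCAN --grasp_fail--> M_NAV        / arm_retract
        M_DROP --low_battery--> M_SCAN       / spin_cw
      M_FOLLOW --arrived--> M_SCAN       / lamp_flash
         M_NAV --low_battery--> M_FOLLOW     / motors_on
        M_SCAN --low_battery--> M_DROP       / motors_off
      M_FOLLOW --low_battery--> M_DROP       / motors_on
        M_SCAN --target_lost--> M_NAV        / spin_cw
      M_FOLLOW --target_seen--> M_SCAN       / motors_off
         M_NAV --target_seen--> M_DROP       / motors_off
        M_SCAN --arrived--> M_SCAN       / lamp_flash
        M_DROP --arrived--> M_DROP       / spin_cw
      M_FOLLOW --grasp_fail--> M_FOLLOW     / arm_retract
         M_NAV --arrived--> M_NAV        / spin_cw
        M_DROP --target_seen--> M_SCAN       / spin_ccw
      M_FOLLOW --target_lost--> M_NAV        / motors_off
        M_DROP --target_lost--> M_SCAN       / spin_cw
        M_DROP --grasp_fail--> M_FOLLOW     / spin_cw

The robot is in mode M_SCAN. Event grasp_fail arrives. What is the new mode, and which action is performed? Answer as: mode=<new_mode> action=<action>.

mode=M_NAV action=arm_retract

current mode = M_SCAN; filter table to that mode:
  (M_SCAN, target_seen) → (M_SCAN, arm_retract)
  (M_SCAN, grasp_fail) → (M_NAV, arm_retract)  ← event matches
  (M_SCAN, low_battery) → (M_DROP, motors_off)
  (M_SCAN, target_lost) → (M_NAV, spin_cw)
  (M_SCAN, arrived) → (M_SCAN, lamp_flash)
event = grasp_fail selects (M_NAV, arm_retract)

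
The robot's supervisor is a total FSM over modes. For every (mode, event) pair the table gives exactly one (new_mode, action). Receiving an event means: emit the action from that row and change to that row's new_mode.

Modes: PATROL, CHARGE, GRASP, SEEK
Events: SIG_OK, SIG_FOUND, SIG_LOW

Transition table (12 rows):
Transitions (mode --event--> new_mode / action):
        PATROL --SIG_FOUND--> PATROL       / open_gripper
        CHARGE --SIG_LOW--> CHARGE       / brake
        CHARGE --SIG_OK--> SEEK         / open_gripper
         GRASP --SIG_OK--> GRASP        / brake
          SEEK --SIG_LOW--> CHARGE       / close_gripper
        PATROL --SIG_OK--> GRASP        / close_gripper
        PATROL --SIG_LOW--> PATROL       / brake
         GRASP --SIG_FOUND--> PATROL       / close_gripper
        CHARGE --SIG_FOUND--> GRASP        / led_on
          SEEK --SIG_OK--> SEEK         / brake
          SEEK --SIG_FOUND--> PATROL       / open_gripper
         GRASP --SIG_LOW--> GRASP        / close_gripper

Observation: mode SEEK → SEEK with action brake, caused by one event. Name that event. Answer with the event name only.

SIG_OK

try SIG_OK: (SEEK, SIG_OK) → (SEEK, brake)  ← matches
try SIG_FOUND: (SEEK, SIG_FOUND) → (PATROL, open_gripper)
try SIG_LOW: (SEEK, SIG_LOW) → (CHARGE, close_gripper)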